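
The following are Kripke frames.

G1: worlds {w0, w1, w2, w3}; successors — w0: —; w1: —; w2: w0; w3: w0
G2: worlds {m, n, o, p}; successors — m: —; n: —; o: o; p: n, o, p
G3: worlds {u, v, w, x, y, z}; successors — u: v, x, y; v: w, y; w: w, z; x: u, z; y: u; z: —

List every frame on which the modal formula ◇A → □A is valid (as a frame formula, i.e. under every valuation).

G1

Frame correspondent (Sahlqvist): ∀x ∀y ∀z (Rxy ∧ Rxz → y = z) — i.e. partial functionality.
G1: ✓.
G2: fails — p sees both n and o.
G3: fails — u sees both v and x.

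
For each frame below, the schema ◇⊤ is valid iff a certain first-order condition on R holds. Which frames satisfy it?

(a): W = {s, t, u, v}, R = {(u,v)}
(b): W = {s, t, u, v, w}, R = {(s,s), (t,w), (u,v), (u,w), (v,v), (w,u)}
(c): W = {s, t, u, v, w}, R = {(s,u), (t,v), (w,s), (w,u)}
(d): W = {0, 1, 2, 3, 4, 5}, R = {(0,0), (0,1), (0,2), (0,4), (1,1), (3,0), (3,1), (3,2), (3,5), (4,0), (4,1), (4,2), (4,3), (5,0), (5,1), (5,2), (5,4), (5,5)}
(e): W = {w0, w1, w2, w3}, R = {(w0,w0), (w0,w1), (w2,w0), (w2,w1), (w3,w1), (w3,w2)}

Frame correspondent (Sahlqvist): ∀x ∃y Rxy — i.e. seriality.
(a): fails — world s has no successor.
(b): ✓.
(c): fails — world u has no successor.
(d): fails — world 2 has no successor.
(e): fails — world w1 has no successor.

(b)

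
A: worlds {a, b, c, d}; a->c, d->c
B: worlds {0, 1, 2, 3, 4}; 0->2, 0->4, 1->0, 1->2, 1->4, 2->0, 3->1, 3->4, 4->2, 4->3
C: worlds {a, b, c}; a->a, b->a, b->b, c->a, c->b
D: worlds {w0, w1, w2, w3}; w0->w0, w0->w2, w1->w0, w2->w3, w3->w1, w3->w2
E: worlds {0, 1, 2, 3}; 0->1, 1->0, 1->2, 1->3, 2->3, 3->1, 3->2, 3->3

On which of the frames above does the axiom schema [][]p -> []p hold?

Frame correspondent (Sahlqvist): forall x forall y (Rxy -> exists z (Rxz & Rzy)) — i.e. density.
A: fails — Rac but no z with Raz and Rzc.
B: fails — R31 but no z with R3z and Rz1.
C: satisfies the condition.
D: fails — Rw3w1 but no z with Rw3z and Rzw1.
E: fails — R10 but no z with R1z and Rz0.
Valid on: C.

C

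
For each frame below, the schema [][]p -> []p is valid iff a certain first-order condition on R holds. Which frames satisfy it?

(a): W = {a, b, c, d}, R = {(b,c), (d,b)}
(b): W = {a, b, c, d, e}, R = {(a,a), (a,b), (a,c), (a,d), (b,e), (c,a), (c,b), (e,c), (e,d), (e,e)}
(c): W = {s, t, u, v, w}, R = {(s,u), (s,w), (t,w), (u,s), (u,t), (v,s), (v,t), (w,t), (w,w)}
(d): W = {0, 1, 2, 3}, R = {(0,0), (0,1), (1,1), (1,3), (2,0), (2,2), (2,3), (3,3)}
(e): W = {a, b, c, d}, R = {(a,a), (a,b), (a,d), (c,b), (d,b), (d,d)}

(b), (d)

Frame correspondent (Sahlqvist): forall x forall y (Rxy -> exists z (Rxz & Rzy)) — i.e. density.
(a): fails — Rdb but no z with Rdz and Rzb.
(b): ✓.
(c): fails — Rut but no z with Ruz and Rzt.
(d): ✓.
(e): fails — Rcb but no z with Rcz and Rzb.
Valid on: (b), (d).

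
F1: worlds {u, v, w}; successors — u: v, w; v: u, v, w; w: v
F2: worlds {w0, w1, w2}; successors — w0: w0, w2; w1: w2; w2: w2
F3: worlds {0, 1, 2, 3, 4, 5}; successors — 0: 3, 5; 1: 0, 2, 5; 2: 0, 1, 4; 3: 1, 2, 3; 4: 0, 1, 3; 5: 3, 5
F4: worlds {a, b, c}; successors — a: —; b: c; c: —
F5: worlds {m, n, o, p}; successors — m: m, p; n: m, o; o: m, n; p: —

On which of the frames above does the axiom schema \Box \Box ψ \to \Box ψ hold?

Frame correspondent (Sahlqvist): \forall x \forall y (Rxy \to \exists z (Rxz \wedge Rzy)) — i.e. density.
F1: condition met.
F2: condition met.
F3: fails — R12 but no z with R1z and Rz2.
F4: fails — Rbc but no z with Rbz and Rzc.
F5: fails — Ron but no z with Roz and Rzn.
Valid on: F1, F2.

F1, F2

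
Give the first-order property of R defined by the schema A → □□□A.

∀x ∀z (xR³z → ∃w (x = w ∧ z = w))

This is a Sahlqvist (Geach-type) schema ◇^0□^0A → □^3◇^0A.
Minimal-valuation argument: fix x; take any y with xR^0y and any z with xR^3z. Set V(A) to the set of worlds R-reachable from y in exactly 0 steps. Then □^0A holds at y, so the antecedent holds at x; validity forces ◇^0A at z, giving a w with zR^0w and yR^0w.
First-order correspondent: ∀x ∀z (xR³z → ∃w (x = w ∧ z = w)).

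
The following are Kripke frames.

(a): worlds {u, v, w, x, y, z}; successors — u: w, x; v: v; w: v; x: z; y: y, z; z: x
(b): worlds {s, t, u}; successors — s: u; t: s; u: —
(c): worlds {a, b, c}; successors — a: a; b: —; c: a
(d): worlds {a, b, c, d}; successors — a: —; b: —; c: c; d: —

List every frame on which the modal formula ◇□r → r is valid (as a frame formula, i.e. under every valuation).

(d)

This is the axiom for symmetry; its first-order frame correspondent is ∀x ∀y (Rxy → Ryx).
(a): fails — Ruw but not Rwu.
(b): fails — Rsu but not Rus.
(c): fails — Rca but not Rac.
(d): holds.
Valid on: (d).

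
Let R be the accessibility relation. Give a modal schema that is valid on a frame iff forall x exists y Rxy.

□q → ◇q

A defining formula is □q → ◇q (the D axiom).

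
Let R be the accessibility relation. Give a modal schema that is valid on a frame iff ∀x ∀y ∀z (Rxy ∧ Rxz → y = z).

◇q → □q

The condition is partial functionality. The CD schema ◇q → □q defines it.
Suppose ◇q→□q is valid. Take Rxy, Rxz and set V(q)={y}. Then ◇q at x, so □q at x, so q at z, i.e. z=y.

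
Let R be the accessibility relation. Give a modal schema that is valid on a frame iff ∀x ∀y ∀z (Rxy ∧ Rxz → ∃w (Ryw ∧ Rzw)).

◇□r → □◇r

This is convergence; the standard corresponding axiom is .2: ◇□r → □◇r.
Suppose ◇□r→□◇r is valid. Take Rxy, Rxz and set V(r)={w : Ryw}. Then □r at y so ◇□r at x, so □◇r at x, so ◇r at z, giving w with Rzw and Ryw.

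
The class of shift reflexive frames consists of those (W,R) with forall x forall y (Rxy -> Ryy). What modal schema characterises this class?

□(□ψ → ψ)

This is shift-reflexivity; the standard corresponding axiom is T□: □(□ψ → ψ).
Suppose □(□ψ→ψ) is valid. Take Rxy and set V(ψ)={w : Ryw}. Then at y, □ψ holds; since □(□ψ→ψ) at x, □ψ→ψ at y, so ψ at y, i.e. Ryy.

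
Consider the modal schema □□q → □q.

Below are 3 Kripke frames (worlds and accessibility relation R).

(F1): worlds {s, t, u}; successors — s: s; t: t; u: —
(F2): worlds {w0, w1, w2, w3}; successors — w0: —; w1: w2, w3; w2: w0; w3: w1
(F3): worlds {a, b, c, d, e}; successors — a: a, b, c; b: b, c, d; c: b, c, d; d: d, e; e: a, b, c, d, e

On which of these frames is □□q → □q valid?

(F1), (F3)

This is the axiom for density; its first-order frame correspondent is ∀x ∀y (Rxy → ∃z (Rxz ∧ Rzy)).
(F1): condition met.
(F2): fails — Rw1w2 but no z with Rw1z and Rzw2.
(F3): condition met.
Valid on: (F1), (F3).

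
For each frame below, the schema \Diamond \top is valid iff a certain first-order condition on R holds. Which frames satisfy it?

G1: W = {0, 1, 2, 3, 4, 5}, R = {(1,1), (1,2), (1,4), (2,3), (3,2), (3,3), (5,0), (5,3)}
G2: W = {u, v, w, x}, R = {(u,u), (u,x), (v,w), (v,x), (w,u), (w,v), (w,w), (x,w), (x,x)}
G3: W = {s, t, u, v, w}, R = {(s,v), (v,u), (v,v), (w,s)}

This is the axiom for seriality; its first-order frame correspondent is \forall x \exists y Rxy.
G1: fails — world 0 has no successor.
G2: satisfies the condition.
G3: fails — world t has no successor.
Valid on: G2.

G2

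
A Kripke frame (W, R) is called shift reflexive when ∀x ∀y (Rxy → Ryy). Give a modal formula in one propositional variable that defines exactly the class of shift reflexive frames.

□(□q → q)

A defining formula is □(□q → q) (the T□ axiom).
Suppose □(□q→q) is valid. Take Rxy and set V(q)={w : Ryw}. Then at y, □q holds; since □(□q→q) at x, □q→q at y, so q at y, i.e. Ryy.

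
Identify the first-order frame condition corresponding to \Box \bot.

□⊥ is valid iff no world has any successor (otherwise □⊥ fails at any world with one).
The converse is a direct semantic check.
So the correspondent is emptiness of R.

emptiness of R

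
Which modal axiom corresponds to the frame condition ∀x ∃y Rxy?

The condition is seriality. The D schema □r → ◇r defines it.
Suppose □r→◇r is valid. At any x set V(r)=W. Then □r at x, so ◇r at x, so x has a successor.

□r → ◇r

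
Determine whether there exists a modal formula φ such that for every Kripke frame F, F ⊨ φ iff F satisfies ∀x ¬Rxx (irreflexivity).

Any modally definable frame class is closed under surjective bounded morphisms.
The 4-cycle (worlds w0,w1,w2,w3 with w0→w1→w2→w3→w0) is irreflexive, and the map sending every world to a single reflexive point • is a surjective bounded morphism (forth: every edge maps to (•,•); back: every world has a successor). So any modal formula valid on the 4-cycle is also valid on the reflexive point, which is not irreflexive.
So no modal formula (or set of formulas) defines exactly the irreflexive frames.

Not definable by any modal formula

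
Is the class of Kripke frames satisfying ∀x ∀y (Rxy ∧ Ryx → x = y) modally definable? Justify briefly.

Any modally definable frame class is closed under surjective bounded morphisms.
The 4-cycle (worlds s,t,u,v with s→t→u→v→s) is antisymmetric. Sending even-indexed worlds to a and odd-indexed worlds to b is a surjective bounded morphism onto the two-world frame with a↔b, which is not antisymmetric.
Hence antisymmetry is not modally definable.

Not definable by any modal formula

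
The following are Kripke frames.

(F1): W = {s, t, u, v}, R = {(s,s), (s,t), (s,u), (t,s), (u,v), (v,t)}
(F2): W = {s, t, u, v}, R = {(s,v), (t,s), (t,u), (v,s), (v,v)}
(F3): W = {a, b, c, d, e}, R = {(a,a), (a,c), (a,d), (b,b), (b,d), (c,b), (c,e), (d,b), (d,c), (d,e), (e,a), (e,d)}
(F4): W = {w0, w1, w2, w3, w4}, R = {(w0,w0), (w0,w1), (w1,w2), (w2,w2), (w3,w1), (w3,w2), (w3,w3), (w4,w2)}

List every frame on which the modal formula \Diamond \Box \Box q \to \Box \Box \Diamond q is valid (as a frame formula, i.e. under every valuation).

(F3)

The schema corresponds to a generalized confluence (Geach) condition: \forall x \forall y \forall z ((xRy \wedge x R^2 z) \to \exists w (y R^2 w \wedge zRw)).
(F1): fails — sRt, sR²u but no w with tR²w and uRw.
(F2): fails — tRu, tR²v but no w with uR²w and vRw.
(F3): holds.
(F4): fails — w0Rw1, w0R²w0 but no w with w1R²w and w0Rw.
Valid on: (F3).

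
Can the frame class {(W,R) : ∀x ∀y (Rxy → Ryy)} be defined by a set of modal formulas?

Yes — defined by □(□q → q)

Yes: it is shift-reflexivity, defined by the T□ schema □(□q → q).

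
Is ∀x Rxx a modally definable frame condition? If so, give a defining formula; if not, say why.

Yes, by □q → q

This is a Sahlqvist condition; the T axiom □q → q defines it.
Suppose □q→q is valid. At any x set V(q)={w : Rxw}. Then □q holds at x, so q holds at x, i.e. Rxx.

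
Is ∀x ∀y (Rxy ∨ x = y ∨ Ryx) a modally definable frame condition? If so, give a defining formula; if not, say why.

If a class were modally definable it would be closed under disjoint unions (Goldblatt–Thomason).
Take 2 disjoint single-world reflexive frames: each is trivially connected, but their disjoint union has 2 worlds with no edge between distinct components, so it is not connected.
Hence connectedness of R is not modally definable.

Not modally definable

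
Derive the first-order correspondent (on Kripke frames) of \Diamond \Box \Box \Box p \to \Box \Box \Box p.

\forall x \forall y \forall z ((xRy \wedge x R^3 z) \to \exists w (y R^3 w \wedge z = w))

This is a Sahlqvist (Geach-type) schema ◇^1□^3p → □^3◇^0p.
Minimal-valuation argument: fix x; take any y with xR^1y and any z with xR^3z. Set V(p) to the set of worlds R-reachable from y in exactly 3 steps. Then □^3p holds at y, so the antecedent holds at x; validity forces ◇^0p at z, giving a w with zR^0w and yR^3w.
First-order correspondent: \forall x \forall y \forall z ((xRy \wedge x R^3 z) \to \exists w (y R^3 w \wedge z = w)).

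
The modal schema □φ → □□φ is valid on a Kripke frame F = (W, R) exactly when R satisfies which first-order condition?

This schema is the 4 axiom.
Its frame correspondent is transitivity — ∀x ∀y ∀z (Rxy ∧ Ryz → Rxz).

transitivity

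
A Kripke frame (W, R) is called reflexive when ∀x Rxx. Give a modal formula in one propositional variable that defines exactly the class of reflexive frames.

□ψ → ψ

A defining formula is □ψ → ψ (the T axiom).
Suppose □ψ→ψ is valid. At any x set V(ψ)={w : Rxw}. Then □ψ holds at x, so ψ holds at x, i.e. Rxx.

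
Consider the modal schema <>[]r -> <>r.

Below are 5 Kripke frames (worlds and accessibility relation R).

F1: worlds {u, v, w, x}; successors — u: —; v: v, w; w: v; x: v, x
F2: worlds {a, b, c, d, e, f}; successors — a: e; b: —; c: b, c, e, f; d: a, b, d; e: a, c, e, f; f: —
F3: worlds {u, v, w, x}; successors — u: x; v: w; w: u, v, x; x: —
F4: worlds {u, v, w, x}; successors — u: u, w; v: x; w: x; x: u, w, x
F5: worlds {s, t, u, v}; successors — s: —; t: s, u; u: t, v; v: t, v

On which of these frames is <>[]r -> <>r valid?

F1

The schema corresponds to a generalized confluence (Geach) condition: forall x forall y (xRy -> exists w (yRw & xRw)).
F1: satisfies the condition.
F2: fails — cRb but no w with bRw and cRw.
F3: fails — uRx but no t with xRt and uRt.
F4: fails — uRw but no t with wRt and uRt.
F5: fails — tRs but no w with sRw and tRw.
Valid on: F1.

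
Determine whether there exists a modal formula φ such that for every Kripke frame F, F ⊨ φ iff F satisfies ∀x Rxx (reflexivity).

The condition is reflexivity. A defining modal formula is □p → p.
Suppose □p→p is valid. At any x set V(p)={w : Rxw}. Then □p holds at x, so p holds at x, i.e. Rxx.

Yes — defined by □p → p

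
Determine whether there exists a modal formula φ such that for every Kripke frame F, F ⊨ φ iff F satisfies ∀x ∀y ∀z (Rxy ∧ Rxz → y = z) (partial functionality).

The condition is partial functionality. A defining modal formula is ◇r → □r.

Yes — defined by ◇r → □r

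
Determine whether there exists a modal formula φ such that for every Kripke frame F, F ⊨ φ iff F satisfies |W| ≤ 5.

Modal frame validity is preserved under disjoint unions.
Any modal formula valid on each of 6 disjoint one-world frames is valid on their disjoint union (validity is preserved under disjoint unions). Each one-world frame has |W|=1≤5, but the union has |W|=6.
So the class is not modally definable.

Not modally definable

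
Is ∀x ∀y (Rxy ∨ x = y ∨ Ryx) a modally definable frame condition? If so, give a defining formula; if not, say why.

Not definable by any modal formula

Any modally definable frame class is closed under disjoint unions.
Take 2 disjoint single-world reflexive frames: each is trivially connected, but their disjoint union has 2 worlds with no edge between distinct components, so it is not connected.
So the class is not modally definable.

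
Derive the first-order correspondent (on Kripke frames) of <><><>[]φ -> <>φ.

forall x forall y (x R^3 y -> exists w (yRw & xRw))

This is a Sahlqvist (Geach-type) schema ◇^3□^1φ → □^0◇^1φ.
Minimal-valuation argument: fix x; take any y with xR^3y and any z with xR^0z. Set V(φ) to the set of worlds R-reachable from y in exactly 1 step. Then □^1φ holds at y, so the antecedent holds at x; validity forces ◇^1φ at z, giving a w with zR^1w and yR^1w.
First-order correspondent: forall x forall y (x R^3 y -> exists w (yRw & xRw)).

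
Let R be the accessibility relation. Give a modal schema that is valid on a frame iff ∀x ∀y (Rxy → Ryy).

The condition is shift-reflexivity. The T□ schema □(□q → q) defines it.
Suppose □(□q→q) is valid. Take Rxy and set V(q)={w : Ryw}. Then at y, □q holds; since □(□q→q) at x, □q→q at y, so q at y, i.e. Ryy.

□(□q → q)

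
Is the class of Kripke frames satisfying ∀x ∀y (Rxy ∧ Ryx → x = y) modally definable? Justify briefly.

Not definable by any modal formula

Any modally definable frame class is closed under surjective bounded morphisms.
The 6-cycle (worlds s,t,u,v,w,x with s→t→u→v→w→x→s) is antisymmetric. Sending even-indexed worlds to a and odd-indexed worlds to b is a surjective bounded morphism onto the two-world frame with a↔b, which is not antisymmetric.
Hence antisymmetry is not modally definable.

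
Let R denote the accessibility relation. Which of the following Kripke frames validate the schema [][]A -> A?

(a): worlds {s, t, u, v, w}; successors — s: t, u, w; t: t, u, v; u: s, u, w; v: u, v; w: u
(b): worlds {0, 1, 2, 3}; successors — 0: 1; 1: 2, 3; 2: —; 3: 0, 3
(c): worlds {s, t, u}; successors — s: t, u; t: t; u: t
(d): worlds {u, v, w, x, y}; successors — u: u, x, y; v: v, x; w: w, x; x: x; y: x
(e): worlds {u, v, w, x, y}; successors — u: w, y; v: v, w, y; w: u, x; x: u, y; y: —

Frame correspondent (Sahlqvist): forall x exists w (x R^2 w & x = w) — i.e. a generalized confluence (Geach) condition.
(a): condition met.
(b): fails — at 0 but no w with 0R²w and 0=w.
(c): fails — at s but no w with sR²w and s=w.
(d): fails — at y but no t with yR²t and y=t.
(e): fails — at x but no t with xR²t and x=t.
Valid on: (a).

(a)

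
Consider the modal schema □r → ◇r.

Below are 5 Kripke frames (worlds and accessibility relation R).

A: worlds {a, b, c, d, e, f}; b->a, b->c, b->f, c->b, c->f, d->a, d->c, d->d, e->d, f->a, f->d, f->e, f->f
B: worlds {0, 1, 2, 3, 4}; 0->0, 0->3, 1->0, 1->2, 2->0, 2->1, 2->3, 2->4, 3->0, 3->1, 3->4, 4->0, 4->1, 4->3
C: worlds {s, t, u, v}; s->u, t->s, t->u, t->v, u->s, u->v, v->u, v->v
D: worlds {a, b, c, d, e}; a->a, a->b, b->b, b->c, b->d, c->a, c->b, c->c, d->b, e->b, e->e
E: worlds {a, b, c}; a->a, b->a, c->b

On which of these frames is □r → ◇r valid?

B, C, D, E

The schema corresponds to seriality: ∀x ∃y Rxy.
A: fails — world a has no successor.
B: satisfies the condition.
C: satisfies the condition.
D: satisfies the condition.
E: satisfies the condition.
Valid on: B, C, D, E.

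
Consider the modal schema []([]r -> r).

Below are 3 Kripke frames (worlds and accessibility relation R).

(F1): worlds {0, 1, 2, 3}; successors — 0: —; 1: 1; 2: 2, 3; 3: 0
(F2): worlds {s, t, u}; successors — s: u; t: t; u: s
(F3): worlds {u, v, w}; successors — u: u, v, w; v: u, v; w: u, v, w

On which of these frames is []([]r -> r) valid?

This is the axiom for shift-reflexivity; its first-order frame correspondent is forall x forall y (Rxy -> Ryy).
(F1): fails — R23 but not R33.
(F2): fails — Rsu but not Ruu.
(F3): ✓.
Valid on: (F3).

(F3)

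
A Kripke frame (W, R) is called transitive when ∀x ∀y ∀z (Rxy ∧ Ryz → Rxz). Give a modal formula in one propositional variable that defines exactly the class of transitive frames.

A defining formula is □r → □□r (the 4 axiom).
Suppose □r→□□r is valid. Take Rxy, Ryz and set V(r)={w : Rxw}. Then □r at x, so □□r at x, so □r at y, so r at z, i.e. Rxz.

□r → □□r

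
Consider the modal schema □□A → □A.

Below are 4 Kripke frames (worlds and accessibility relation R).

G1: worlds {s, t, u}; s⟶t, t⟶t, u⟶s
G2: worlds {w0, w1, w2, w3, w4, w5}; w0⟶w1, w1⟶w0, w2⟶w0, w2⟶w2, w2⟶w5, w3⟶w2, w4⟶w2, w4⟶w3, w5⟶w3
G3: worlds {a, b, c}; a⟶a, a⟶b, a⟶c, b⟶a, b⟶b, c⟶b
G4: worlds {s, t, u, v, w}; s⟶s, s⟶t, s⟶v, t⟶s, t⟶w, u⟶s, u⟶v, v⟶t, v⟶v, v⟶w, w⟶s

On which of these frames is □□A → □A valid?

G3

The schema corresponds to density: ∀x ∀y (Rxy → ∃z (Rxz ∧ Rzy)).
G1: fails — Rus but no z with Ruz and Rzs.
G2: fails — Rw1w0 but no z with Rw1z and Rzw0.
G3: holds.
G4: fails — Rtw but no z with Rtz and Rzw.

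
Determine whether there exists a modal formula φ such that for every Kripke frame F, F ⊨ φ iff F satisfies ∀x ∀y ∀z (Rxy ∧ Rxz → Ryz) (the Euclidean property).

Definable; ◇q → □◇q defines it

Yes: it is the Euclidean property, defined by the 5 schema ◇q → □◇q.
Suppose ◇q→□◇q is valid. Take Rxy, Rxz and set V(q)={y}. Then ◇q at x, so □◇q at x, so ◇q at z, so some w with Rzw has q; w=y, i.e. Rzy. By symmetry of the argument, Ryz.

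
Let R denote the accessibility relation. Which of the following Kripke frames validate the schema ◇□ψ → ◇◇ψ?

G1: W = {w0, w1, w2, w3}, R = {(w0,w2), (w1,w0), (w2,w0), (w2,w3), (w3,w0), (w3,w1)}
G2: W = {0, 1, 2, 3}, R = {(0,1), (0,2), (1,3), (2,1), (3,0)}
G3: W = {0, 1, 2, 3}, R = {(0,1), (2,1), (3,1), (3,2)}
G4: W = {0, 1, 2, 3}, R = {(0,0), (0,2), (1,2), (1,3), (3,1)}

Frame correspondent (Sahlqvist): ∀x ∀y (xRy → ∃w (yRw ∧ xR²w)) — i.e. a generalized confluence (Geach) condition.
G1: ✓.
G2: ✓.
G3: fails — 0R1 but no w with 1Rw and 0R²w.
G4: fails — 0R2 but no w with 2Rw and 0R²w.
Valid on: G1, G2.

G1, G2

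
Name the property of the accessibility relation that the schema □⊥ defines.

□⊥ is valid iff no world has any successor (otherwise □⊥ fails at any world with one).

Emptiness of R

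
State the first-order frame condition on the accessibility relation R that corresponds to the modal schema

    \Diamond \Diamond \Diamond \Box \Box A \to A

This is a Sahlqvist (Geach-type) schema ◇^3□^2A → □^0◇^0A.
First-order correspondent: \forall x \forall y (x R^3 y \to \exists w (y R^2 w \wedge x = w)).

\forall x \forall y (x R^3 y \to \exists w (y R^2 w \wedge x = w))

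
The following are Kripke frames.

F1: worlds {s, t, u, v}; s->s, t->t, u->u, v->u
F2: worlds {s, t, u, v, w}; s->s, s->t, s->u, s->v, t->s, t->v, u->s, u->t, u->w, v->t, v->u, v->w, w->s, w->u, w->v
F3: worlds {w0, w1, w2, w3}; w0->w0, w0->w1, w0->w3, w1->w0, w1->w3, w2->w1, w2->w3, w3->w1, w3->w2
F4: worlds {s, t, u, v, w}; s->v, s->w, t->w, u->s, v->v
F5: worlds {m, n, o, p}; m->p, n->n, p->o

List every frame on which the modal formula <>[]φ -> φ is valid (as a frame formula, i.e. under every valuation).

none

The schema corresponds to symmetry: forall x forall y (Rxy -> Ryx).
F1: fails — Rvu but not Ruv.
F2: fails — Rut but not Rtu.
F3: fails — Rw2w1 but not Rw1w2.
F4: fails — Rus but not Rsu.
F5: fails — Rpo but not Rop.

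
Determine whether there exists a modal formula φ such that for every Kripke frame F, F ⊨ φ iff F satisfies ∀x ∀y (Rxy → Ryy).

Yes: it is shift-reflexivity, defined by the T□ schema □(□r → r).

Yes, by □(□r → r)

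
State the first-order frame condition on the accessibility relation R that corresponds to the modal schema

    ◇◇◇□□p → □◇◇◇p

∀x ∀y ∀z ((xR³y ∧ xRz) → ∃w (yR²w ∧ zR³w))

This is a Sahlqvist (Geach-type) schema ◇^3□^2p → □^1◇^3p.
Minimal-valuation argument: fix x; take any y with xR^3y and any z with xR^1z. Set V(p) to the set of worlds R-reachable from y in exactly 2 steps. Then □^2p holds at y, so the antecedent holds at x; validity forces ◇^3p at z, giving a w with zR^3w and yR^2w.
First-order correspondent: ∀x ∀y ∀z ((xR³y ∧ xRz) → ∃w (yR²w ∧ zR³w)).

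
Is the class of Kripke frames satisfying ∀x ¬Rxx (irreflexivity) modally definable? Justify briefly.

No

Any modally definable frame class is closed under surjective bounded morphisms.
The 4-cycle (worlds w0,w1,w2,w3 with w0→w1→w2→w3→w0) is irreflexive, and the map sending every world to a single reflexive point • is a surjective bounded morphism (forth: every edge maps to (•,•); back: every world has a successor). So any modal formula valid on the 4-cycle is also valid on the reflexive point, which is not irreflexive.
So the class is not modally definable.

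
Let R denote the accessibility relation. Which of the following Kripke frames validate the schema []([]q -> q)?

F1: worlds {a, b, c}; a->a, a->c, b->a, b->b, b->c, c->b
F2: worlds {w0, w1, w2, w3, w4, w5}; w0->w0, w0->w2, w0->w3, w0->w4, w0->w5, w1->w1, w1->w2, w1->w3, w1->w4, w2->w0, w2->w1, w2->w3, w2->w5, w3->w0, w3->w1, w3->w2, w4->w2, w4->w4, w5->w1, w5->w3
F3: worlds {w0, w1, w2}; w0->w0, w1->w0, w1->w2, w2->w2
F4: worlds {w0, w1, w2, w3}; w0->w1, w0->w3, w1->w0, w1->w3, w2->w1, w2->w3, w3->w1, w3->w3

F3

This is the axiom for shift-reflexivity; its first-order frame correspondent is forall x forall y (Rxy -> Ryy).
F1: fails — Rbc but not Rcc.
F2: fails — Rw1w3 but not Rw3w3.
F3: condition met.
F4: fails — Rw1w0 but not Rw0w0.
Valid on: F3.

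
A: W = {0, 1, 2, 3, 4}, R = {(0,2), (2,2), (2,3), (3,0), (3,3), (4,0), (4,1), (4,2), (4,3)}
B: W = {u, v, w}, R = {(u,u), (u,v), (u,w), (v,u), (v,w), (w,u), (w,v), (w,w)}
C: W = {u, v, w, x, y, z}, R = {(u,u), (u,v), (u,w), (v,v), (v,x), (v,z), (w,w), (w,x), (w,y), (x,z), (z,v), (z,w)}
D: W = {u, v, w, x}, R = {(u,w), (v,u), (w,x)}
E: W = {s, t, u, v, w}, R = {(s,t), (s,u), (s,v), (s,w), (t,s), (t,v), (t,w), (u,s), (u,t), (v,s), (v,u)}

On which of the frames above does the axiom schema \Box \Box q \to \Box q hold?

The schema corresponds to density: \forall x \forall y (Rxy \to \exists z (Rxz \wedge Rzy)).
A: fails — R41 but no z with R4z and Rz1.
B: ✓.
C: fails — Rxz but no t with Rxt and Rtz.
D: fails — Rvu but no z with Rvz and Rzu.
E: ✓.
Valid on: B, E.

B, E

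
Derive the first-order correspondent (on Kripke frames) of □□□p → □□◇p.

This is a Sahlqvist (Geach-type) schema ◇^0□^3p → □^2◇^1p.
First-order correspondent: ∀x ∀z (xR²z → ∃w (xR³w ∧ zRw)).

∀x ∀z (xR²z → ∃w (xR³w ∧ zRw))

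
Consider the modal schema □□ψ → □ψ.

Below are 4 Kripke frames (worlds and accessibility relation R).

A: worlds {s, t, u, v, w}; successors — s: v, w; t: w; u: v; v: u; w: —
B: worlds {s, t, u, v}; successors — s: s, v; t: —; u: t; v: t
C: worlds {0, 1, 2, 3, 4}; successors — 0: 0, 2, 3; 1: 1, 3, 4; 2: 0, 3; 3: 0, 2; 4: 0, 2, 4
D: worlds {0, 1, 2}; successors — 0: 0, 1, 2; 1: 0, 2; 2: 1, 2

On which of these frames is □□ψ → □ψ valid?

C, D

Frame correspondent (Sahlqvist): ∀x ∀y (Rxy → ∃z (Rxz ∧ Rzy)) — i.e. density.
A: fails — Ruv but no z with Ruz and Rzv.
B: fails — Rvt but no z with Rvz and Rzt.
C: condition met.
D: condition met.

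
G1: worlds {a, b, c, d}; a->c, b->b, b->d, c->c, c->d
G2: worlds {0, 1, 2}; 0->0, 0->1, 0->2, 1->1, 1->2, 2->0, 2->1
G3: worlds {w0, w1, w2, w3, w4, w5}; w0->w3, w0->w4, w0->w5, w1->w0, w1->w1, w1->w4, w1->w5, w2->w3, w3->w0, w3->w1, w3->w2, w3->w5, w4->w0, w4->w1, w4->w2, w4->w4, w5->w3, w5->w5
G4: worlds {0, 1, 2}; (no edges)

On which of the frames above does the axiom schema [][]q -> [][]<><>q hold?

G2, G3, G4

This is the axiom for a generalized confluence (Geach) condition; its first-order frame correspondent is forall x forall z (x R^2 z -> exists w (x R^2 w & z R^2 w)).
G1: fails — aR²d but no w with aR²w and dR²w.
G2: satisfies the condition.
G3: satisfies the condition.
G4: satisfies the condition.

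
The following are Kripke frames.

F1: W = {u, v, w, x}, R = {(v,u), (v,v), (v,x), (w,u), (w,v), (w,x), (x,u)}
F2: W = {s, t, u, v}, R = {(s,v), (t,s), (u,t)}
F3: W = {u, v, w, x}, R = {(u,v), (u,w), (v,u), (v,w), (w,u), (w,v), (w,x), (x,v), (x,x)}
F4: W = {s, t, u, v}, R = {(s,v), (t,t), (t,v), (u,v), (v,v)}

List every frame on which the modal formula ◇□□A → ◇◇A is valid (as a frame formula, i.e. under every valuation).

The schema corresponds to a generalized confluence (Geach) condition: ∀x ∀y (xRy → ∃w (yR²w ∧ xR²w)).
F1: fails — vRu but no t with uR²t and vR²t.
F2: fails — sRv but no w with vR²w and sR²w.
F3: holds.
F4: holds.
Valid on: F3, F4.

F3, F4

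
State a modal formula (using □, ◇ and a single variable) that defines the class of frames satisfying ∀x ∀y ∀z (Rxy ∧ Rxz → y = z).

◇p → □p

This is partial functionality; the standard corresponding axiom is CD: ◇p → □p.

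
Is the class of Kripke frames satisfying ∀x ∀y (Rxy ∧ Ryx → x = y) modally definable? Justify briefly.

If a class were modally definable it would be closed under surjective bounded morphisms (Goldblatt–Thomason).
The 4-cycle (worlds a,b,c,d with a→b→c→d→a) is antisymmetric. Sending even-indexed worlds to a and odd-indexed worlds to b is a surjective bounded morphism onto the two-world frame with a↔b, which is not antisymmetric.
So no modal formula (or set of formulas) defines exactly the antisymmetric frames.

No — not modally definable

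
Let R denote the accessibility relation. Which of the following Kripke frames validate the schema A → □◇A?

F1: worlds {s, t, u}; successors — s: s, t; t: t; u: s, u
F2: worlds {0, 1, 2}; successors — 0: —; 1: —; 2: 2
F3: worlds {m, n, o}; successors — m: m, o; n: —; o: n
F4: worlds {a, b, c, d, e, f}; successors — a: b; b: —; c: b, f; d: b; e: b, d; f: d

Frame correspondent (Sahlqvist): ∀x ∀y (Rxy → Ryx) — i.e. symmetry.
F1: fails — Rus but not Rsu.
F2: condition met.
F3: fails — Ron but not Rno.
F4: fails — Reb but not Rbe.
Valid on: F2.

F2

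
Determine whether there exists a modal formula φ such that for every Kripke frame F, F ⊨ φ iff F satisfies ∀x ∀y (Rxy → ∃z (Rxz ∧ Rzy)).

Definable; □□q → □q defines it

The condition is density. A defining modal formula is □□q → □q.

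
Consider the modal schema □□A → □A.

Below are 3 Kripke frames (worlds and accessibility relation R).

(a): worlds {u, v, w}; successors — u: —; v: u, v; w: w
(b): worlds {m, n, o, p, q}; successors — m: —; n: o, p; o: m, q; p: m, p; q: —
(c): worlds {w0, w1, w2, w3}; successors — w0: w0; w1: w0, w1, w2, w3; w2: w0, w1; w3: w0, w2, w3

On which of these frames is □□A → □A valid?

(a), (c)

This is the axiom for density; its first-order frame correspondent is ∀x ∀y (Rxy → ∃z (Rxz ∧ Rzy)).
(a): holds.
(b): fails — Rom but no z with Roz and Rzm.
(c): holds.
Valid on: (a), (c).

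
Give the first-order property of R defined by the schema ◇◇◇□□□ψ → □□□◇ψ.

∀x ∀y ∀z ((xR³y ∧ xR³z) → ∃w (yR³w ∧ zRw))

This is a Sahlqvist (Geach-type) schema ◇^3□^3ψ → □^3◇^1ψ.
Minimal-valuation argument: fix x; take any y with xR^3y and any z with xR^3z. Set V(ψ) to the set of worlds R-reachable from y in exactly 3 steps. Then □^3ψ holds at y, so the antecedent holds at x; validity forces ◇^1ψ at z, giving a w with zR^1w and yR^3w.
First-order correspondent: ∀x ∀y ∀z ((xR³y ∧ xR³z) → ∃w (yR³w ∧ zRw)).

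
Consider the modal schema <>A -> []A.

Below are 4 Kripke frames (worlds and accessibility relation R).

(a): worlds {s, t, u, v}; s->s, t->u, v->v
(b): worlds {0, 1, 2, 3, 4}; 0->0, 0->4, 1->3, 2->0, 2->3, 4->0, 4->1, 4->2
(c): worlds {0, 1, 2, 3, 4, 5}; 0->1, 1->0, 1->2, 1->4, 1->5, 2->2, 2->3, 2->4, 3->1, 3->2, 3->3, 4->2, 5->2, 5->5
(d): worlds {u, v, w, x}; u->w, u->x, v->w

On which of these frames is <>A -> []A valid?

Frame correspondent (Sahlqvist): forall x forall y forall z (Rxy & Rxz -> y = z) — i.e. partial functionality.
(a): ✓.
(b): fails — 0 sees both 0 and 4.
(c): fails — 1 sees both 0 and 2.
(d): fails — u sees both w and x.

(a)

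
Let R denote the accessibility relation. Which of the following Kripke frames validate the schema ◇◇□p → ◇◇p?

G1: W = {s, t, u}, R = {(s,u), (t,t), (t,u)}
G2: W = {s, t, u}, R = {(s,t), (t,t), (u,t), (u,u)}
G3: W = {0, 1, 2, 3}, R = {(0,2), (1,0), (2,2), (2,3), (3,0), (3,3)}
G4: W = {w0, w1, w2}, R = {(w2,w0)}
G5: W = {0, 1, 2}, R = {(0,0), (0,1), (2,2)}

G2, G3, G4

Frame correspondent (Sahlqvist): ∀x ∀y (xR²y → ∃w (yRw ∧ xR²w)) — i.e. a generalized confluence (Geach) condition.
G1: fails — tR²u but no w with uRw and tR²w.
G2: holds.
G3: holds.
G4: holds.
G5: fails — 0R²1 but no w with 1Rw and 0R²w.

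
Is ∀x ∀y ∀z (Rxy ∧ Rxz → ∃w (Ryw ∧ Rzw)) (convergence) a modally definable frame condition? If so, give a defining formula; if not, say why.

Yes — defined by ◇□q → □◇q

Yes: it is convergence, defined by the .2 schema ◇□q → □◇q.
Suppose ◇□q→□◇q is valid. Take Rxy, Rxz and set V(q)={w : Ryw}. Then □q at y so ◇□q at x, so □◇q at x, so ◇q at z, giving w with Rzw and Ryw.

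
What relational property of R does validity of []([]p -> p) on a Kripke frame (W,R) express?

Suppose □(□p→p) is valid. Take Rxy and set V(p)={w : Ryw}. Then at y, □p holds; since □(□p→p) at x, □p→p at y, so p at y, i.e. Ryy.

Shift-reflexivity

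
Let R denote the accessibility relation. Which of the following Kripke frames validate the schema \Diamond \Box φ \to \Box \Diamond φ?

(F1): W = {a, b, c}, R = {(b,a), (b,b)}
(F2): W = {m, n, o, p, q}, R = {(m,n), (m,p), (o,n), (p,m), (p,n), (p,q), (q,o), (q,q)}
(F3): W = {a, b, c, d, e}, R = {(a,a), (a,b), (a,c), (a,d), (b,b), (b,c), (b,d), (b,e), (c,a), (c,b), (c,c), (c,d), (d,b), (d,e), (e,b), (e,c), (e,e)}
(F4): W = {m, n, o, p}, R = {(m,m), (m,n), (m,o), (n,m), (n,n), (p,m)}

The schema corresponds to convergence: \forall x \forall y \forall z (Rxy \wedge Rxz \to \exists w (Ryw \wedge Rzw)).
(F1): fails — Rba and Rba but a and a have no common successor.
(F2): fails — Rmn and Rmn but n and n have no common successor.
(F3): satisfies the condition.
(F4): fails — Rmo and Rmo but o and o have no common successor.
Valid on: (F3).

(F3)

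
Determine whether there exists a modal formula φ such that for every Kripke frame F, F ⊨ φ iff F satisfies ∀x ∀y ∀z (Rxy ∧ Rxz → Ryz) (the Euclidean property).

Definable; ◇r → □◇r defines it

This is a Sahlqvist condition; the 5 axiom ◇r → □◇r defines it.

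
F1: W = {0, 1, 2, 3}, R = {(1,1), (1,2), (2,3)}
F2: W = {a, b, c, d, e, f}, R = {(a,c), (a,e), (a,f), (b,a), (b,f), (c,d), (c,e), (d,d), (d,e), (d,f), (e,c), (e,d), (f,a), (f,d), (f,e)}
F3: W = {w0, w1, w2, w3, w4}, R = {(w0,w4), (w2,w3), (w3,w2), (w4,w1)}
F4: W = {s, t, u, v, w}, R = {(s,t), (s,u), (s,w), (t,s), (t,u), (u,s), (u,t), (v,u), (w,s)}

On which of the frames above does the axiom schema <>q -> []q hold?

F3

The schema corresponds to partial functionality: forall x forall y forall z (Rxy & Rxz -> y = z).
F1: fails — 1 sees both 1 and 2.
F2: fails — a sees both c and e.
F3: ✓.
F4: fails — s sees both t and u.
Valid on: F3.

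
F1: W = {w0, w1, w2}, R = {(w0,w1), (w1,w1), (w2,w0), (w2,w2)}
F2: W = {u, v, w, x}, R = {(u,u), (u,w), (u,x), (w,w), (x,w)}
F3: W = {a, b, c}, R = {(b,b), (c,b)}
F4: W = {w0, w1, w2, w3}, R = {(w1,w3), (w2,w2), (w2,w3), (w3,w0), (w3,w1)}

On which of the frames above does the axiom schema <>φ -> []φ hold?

F3

This is the axiom for partial functionality; its first-order frame correspondent is forall x forall y forall z (Rxy & Rxz -> y = z).
F1: fails — w2 sees both w0 and w2.
F2: fails — u sees both u and w.
F3: condition met.
F4: fails — w2 sees both w2 and w3.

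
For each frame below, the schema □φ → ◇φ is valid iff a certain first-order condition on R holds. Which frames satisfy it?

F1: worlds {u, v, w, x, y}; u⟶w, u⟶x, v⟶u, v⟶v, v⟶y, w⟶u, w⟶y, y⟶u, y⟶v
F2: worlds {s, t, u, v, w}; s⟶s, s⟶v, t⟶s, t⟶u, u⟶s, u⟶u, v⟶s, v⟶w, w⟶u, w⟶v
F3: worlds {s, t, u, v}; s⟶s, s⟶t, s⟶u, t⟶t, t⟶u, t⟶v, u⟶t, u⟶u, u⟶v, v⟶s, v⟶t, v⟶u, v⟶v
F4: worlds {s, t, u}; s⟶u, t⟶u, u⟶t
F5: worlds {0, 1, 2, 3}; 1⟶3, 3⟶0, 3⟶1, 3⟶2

F2, F3, F4

Frame correspondent (Sahlqvist): ∀x ∃y Rxy — i.e. seriality.
F1: fails — world x has no successor.
F2: ✓.
F3: ✓.
F4: ✓.
F5: fails — world 0 has no successor.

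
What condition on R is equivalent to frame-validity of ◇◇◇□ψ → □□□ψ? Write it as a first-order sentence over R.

∀x ∀y ∀z ((xR³y ∧ xR³z) → ∃w (yRw ∧ z = w))

This is a Sahlqvist (Geach-type) schema ◇^3□^1ψ → □^3◇^0ψ.
First-order correspondent: ∀x ∀y ∀z ((xR³y ∧ xR³z) → ∃w (yRw ∧ z = w)).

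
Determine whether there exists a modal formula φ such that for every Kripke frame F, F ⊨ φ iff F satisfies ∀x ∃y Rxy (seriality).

Yes: it is seriality, defined by the D schema □p → ◇p.
Suppose □p→◇p is valid. At any x set V(p)=W. Then □p at x, so ◇p at x, so x has a successor.

Yes — defined by □p → ◇p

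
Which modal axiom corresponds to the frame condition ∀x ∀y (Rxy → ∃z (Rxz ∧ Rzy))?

□□p → □p

This is density; the standard corresponding axiom is C4: □□p → □p.
Suppose □□p→□p is valid. Take Rxy and set V(p)={w : xR²w}. Then □□p at x, so □p at x, so p at y, i.e. ∃z(Rxz∧Rzy).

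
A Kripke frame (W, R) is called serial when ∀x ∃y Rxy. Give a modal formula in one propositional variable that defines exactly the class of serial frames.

The condition is seriality. The D schema □p → ◇p defines it.
Suppose □p→◇p is valid. At any x set V(p)=W. Then □p at x, so ◇p at x, so x has a successor.

□p → ◇p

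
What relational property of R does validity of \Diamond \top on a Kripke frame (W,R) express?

◇⊤ holds at w iff w has a successor, so frame-validity of ◇⊤ is exactly seriality. Equivalently via □q → ◇q:
Suppose □q→◇q is valid. At any x set V(q)=W. Then □q at x, so ◇q at x, so x has a successor.

seriality: \forall x \exists y Rxy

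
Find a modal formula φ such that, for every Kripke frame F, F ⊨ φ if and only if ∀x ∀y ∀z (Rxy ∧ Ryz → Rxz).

□p → □□p

This is transitivity; the standard corresponding axiom is 4: □p → □□p.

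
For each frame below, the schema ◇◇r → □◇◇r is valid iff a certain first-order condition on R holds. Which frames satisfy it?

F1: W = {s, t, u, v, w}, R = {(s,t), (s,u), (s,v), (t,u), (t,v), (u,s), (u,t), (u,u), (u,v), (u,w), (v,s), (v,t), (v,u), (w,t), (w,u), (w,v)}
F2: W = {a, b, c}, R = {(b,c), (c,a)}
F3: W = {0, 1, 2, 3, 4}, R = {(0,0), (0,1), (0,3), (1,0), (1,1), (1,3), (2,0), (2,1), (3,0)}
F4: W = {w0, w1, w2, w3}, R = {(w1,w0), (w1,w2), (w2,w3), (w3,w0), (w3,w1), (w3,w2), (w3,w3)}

F1, F3

Frame correspondent (Sahlqvist): ∀x ∀y ∀z ((xR²y ∧ xRz) → ∃w (y = w ∧ zR²w)) — i.e. a generalized confluence (Geach) condition.
F1: satisfies the condition.
F2: fails — bR²a, bRc but no w with a=w and cR²w.
F3: satisfies the condition.
F4: fails — w1R²w3, w1Rw0 but no w with w3=w and w0R²w.
Valid on: F1, F3.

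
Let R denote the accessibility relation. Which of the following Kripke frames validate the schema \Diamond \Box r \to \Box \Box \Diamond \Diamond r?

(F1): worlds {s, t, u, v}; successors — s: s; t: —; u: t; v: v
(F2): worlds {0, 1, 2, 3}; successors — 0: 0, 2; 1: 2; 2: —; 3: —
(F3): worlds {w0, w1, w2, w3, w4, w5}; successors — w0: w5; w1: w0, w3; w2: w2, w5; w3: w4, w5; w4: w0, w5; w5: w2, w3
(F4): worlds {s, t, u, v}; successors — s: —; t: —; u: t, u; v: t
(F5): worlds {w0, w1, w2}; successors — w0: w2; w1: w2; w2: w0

Frame correspondent (Sahlqvist): \forall x \forall y \forall z ((xRy \wedge x R^2 z) \to \exists w (yRw \wedge z R^2 w)) — i.e. a generalized confluence (Geach) condition.
(F1): ✓.
(F2): fails — 0R0, 0R²2 but no w with 0Rw and 2R²w.
(F3): fails — w3Rw4, w3R²w0 but no w with w4Rw and w0R²w.
(F4): fails — uRt, uR²t but no w with tRw and tR²w.
(F5): ✓.

(F1), (F5)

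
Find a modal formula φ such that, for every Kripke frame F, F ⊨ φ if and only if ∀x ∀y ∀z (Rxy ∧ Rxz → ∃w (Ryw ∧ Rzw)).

The condition is convergence. The .2 schema ◇□ψ → □◇ψ defines it.

◇□ψ → □◇ψ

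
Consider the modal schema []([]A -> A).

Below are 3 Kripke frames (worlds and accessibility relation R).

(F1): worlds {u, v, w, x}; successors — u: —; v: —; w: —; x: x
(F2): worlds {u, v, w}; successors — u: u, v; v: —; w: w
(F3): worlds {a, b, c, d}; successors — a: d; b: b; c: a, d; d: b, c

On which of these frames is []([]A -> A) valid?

(F1)

Frame correspondent (Sahlqvist): forall x forall y (Rxy -> Ryy) — i.e. shift-reflexivity.
(F1): holds.
(F2): fails — Ruv but not Rvv.
(F3): fails — Rcd but not Rdd.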